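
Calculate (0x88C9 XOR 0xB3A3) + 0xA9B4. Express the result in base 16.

0xE51E

First 0x88C9 XOR 0xB3A3 = 0x3B6A.
Add column by column in base 16, right to left:
  A+4 = E
  6+B = 1 carry 1
  B+9+1 = 5 carry 1
  3+A+1 = E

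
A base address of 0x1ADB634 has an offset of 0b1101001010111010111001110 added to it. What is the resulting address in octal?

0x1ADB634 = 0o153333064 in octal.
0b1101001010111010111001110 = 0o151272716 in octal.
Add column by column in base 8, right to left:
  4+6 = 2 carry 1
  6+1+1 = 0 carry 1
  0+7+1 = 0 carry 1
  3+2+1 = 6
  3+7 = 2 carry 1
  3+2+1 = 6
  3+1 = 4
  5+5 = 2 carry 1
  1+1+1 = 3

0o324626002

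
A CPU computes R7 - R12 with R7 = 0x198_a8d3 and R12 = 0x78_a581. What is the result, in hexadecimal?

0x1200352

Subtract column by column in base 16:
  3-1 → 2
  d-8 → 5
  8-5 → 3
  a-a → 0
  8-8 → 0
  9-7 → 2
  1-0 → 1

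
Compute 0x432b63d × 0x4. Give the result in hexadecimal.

0x10cad8f4

Multiply each base-16 digit by 4, carrying:
  d×4 = 52 → write 4 carry 3
  3×4+3 = 15 → write f
  6×4 = 24 → write 8 carry 1
  b×4+1 = 45 → write d carry 2
  2×4+2 = 10 → write a
  3×4 = 12 → write c
  4×4 = 16 → write 0 carry 1
  remaining carry: 1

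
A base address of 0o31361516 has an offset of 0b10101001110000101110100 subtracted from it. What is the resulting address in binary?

0b100010000000111011010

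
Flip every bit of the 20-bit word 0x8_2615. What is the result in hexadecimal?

0x7d9ea

Each hex digit d becomes f−d:
  8→7, 2→d, 6→9, 1→e, 5→a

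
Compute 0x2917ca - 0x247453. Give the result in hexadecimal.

0x4a377

Subtract column by column in base 16:
  a-3 → 7
  c-5 → 7
  7-4 → 3
  1-7 → a (borrow)
  9-4-1 → 4
  2-2 → 0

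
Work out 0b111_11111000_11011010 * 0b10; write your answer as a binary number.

Multiply each base-2 digit by 2, carrying:
  0×2 = 0 → write 0
  1×2 = 2 → write 0 carry 1
  0×2+1 = 1 → write 1
  1×2 = 2 → write 0 carry 1
  1×2+1 = 3 → write 1 carry 1
  0×2+1 = 1 → write 1
  1×2 = 2 → write 0 carry 1
  1×2+1 = 3 → write 1 carry 1
  0×2+1 = 1 → write 1
  0×2 = 0 → write 0
  0×2 = 0 → write 0
  1×2 = 2 → write 0 carry 1
  1×2+1 = 3 → write 1 carry 1
  1×2+1 = 3 → write 1 carry 1
  1×2+1 = 3 → write 1 carry 1
  1×2+1 = 3 → write 1 carry 1
  1×2+1 = 3 → write 1 carry 1
  1×2+1 = 3 → write 1 carry 1
  1×2+1 = 3 → write 1 carry 1
  remaining carry: 1

0b11111111000110110100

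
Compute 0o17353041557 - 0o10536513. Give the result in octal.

0o17342303044

Subtract column by column in base 8:
  7-3 → 4
  5-1 → 4
  5-5 → 0
  1-6 → 3 (borrow)
  4-3-1 → 0
  0-5 → 3 (borrow)
  3-0-1 → 2
  5-1 → 4
  3-0 → 3
  7-0 → 7
  1-0 → 1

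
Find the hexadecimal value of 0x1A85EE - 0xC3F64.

0xE468A

Subtract column by column in base 16:
  E-4 → A
  E-6 → 8
  5-F → 6 (borrow)
  8-3-1 → 4
  A-C → E (borrow)
  1-0-1 → 0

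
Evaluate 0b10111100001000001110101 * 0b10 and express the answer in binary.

Multiply each base-2 digit by 2, carrying:
  1×2 = 2 → write 0 carry 1
  0×2+1 = 1 → write 1
  1×2 = 2 → write 0 carry 1
  0×2+1 = 1 → write 1
  1×2 = 2 → write 0 carry 1
  1×2+1 = 3 → write 1 carry 1
  1×2+1 = 3 → write 1 carry 1
  0×2+1 = 1 → write 1
  0×2 = 0 → write 0
  0×2 = 0 → write 0
  0×2 = 0 → write 0
  0×2 = 0 → write 0
  1×2 = 2 → write 0 carry 1
  0×2+1 = 1 → write 1
  0×2 = 0 → write 0
  0×2 = 0 → write 0
  0×2 = 0 → write 0
  1×2 = 2 → write 0 carry 1
  1×2+1 = 3 → write 1 carry 1
  1×2+1 = 3 → write 1 carry 1
  1×2+1 = 3 → write 1 carry 1
  0×2+1 = 1 → write 1
  1×2 = 2 → write 0 carry 1
  remaining carry: 1

0b101111000010000011101010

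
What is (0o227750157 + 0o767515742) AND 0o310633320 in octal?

Add column by column in base 8, right to left:
  7+2 = 1 carry 1
  5+4+1 = 2 carry 1
  1+7+1 = 1 carry 1
  0+5+1 = 6
  5+1 = 6
  7+5 = 4 carry 1
  7+7+1 = 7 carry 1
  2+6+1 = 1 carry 1
  2+7+1 = 2 carry 1
  final carry 1
Sum = 0o1217466121; now AND with 0o310633320:
  1&0=0, 2&3=2, 1&1=1, 7&0=0, 4&6=4, 6&3=2, 6&3=2, 1&3=1, 2&2=2, 1&0=0

0o210422120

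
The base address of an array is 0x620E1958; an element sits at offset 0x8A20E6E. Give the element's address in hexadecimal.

0x6AB027C6

Add column by column in base 16, right to left:
  8+E = 6 carry 1
  5+6+1 = C
  9+E = 7 carry 1
  1+0+1 = 2
  E+2 = 0 carry 1
  0+A+1 = B
  2+8 = A
  6+0 = 6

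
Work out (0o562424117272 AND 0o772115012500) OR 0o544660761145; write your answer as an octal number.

0o566664773145

0o562424117272 AND 0o772115012500 = 0o562004012000.
Then OR with 0o544660761145.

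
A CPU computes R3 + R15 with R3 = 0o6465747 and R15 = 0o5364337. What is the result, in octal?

0o14052306

Add column by column in base 8, right to left:
  7+7 = 6 carry 1
  4+3+1 = 0 carry 1
  7+3+1 = 3 carry 1
  5+4+1 = 2 carry 1
  6+6+1 = 5 carry 1
  4+3+1 = 0 carry 1
  6+5+1 = 4 carry 1
  final carry 1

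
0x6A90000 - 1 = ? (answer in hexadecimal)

0x6A8FFFF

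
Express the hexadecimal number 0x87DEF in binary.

Expand each hex digit to 4 bits: 8=1000 7=0111 D=1101 E=1110 F=1111.

0b10000111110111101111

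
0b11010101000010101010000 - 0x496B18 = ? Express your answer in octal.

0o10215070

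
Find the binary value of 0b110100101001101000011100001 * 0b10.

Multiply each base-2 digit by 2, carrying:
  1×2 = 2 → write 0 carry 1
  0×2+1 = 1 → write 1
  0×2 = 0 → write 0
  0×2 = 0 → write 0
  0×2 = 0 → write 0
  1×2 = 2 → write 0 carry 1
  1×2+1 = 3 → write 1 carry 1
  1×2+1 = 3 → write 1 carry 1
  0×2+1 = 1 → write 1
  0×2 = 0 → write 0
  0×2 = 0 → write 0
  0×2 = 0 → write 0
  1×2 = 2 → write 0 carry 1
  0×2+1 = 1 → write 1
  1×2 = 2 → write 0 carry 1
  1×2+1 = 3 → write 1 carry 1
  0×2+1 = 1 → write 1
  0×2 = 0 → write 0
  1×2 = 2 → write 0 carry 1
  0×2+1 = 1 → write 1
  1×2 = 2 → write 0 carry 1
  0×2+1 = 1 → write 1
  0×2 = 0 → write 0
  1×2 = 2 → write 0 carry 1
  0×2+1 = 1 → write 1
  1×2 = 2 → write 0 carry 1
  1×2+1 = 3 → write 1 carry 1
  remaining carry: 1

0b1101001010011010000111000010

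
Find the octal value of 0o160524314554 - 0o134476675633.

Subtract column by column in base 8:
  4-3 → 1
  5-3 → 2
  5-6 → 7 (borrow)
  4-5-1 → 6 (borrow)
  1-7-1 → 1 (borrow)
  3-6-1 → 4 (borrow)
  4-6-1 → 5 (borrow)
  2-7-1 → 2 (borrow)
  5-4-1 → 0
  0-4 → 4 (borrow)
  6-3-1 → 2
  1-1 → 0

0o24025416721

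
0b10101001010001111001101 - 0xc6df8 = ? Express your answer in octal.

0o22032725

0b10101001010001111001101 = 0o25121715 in octal.
0xc6df8 = 0o3066770 in octal.
Subtract column by column in base 8:
  5-0 → 5
  1-7 → 2 (borrow)
  7-7-1 → 7 (borrow)
  1-6-1 → 2 (borrow)
  2-6-1 → 3 (borrow)
  1-0-1 → 0
  5-3 → 2
  2-0 → 2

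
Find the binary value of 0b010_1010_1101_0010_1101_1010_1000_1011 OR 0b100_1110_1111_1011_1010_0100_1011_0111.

OR bit by bit (1 where either bit is 1):
  0101010110100101101101010001011
| 1001110111110111010010010110111
= 1101110111110111111111010111111

0b1101110111110111111111010111111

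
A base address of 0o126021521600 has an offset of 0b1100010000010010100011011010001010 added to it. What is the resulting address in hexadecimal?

0x5c090da0a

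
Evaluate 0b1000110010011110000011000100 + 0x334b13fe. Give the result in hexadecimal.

0b1000110010011110000011000100 = 0x8c9e0c4 in hexadecimal.
Add column by column in base 16, right to left:
  4+e = 2 carry 1
  c+f+1 = c carry 1
  0+3+1 = 4
  e+1 = f
  9+b = 4 carry 1
  c+4+1 = 1 carry 1
  8+3+1 = c
  0+3 = 3

0x3c14f4c2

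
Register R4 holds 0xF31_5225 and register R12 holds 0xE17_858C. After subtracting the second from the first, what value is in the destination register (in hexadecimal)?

0x119CC99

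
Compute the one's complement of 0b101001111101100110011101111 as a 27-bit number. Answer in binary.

0b010110000010011001100010000

Invert each bit: 101001111101100110011101111 → 010110000010011001100010000.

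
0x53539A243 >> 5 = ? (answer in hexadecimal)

5 bits is not a whole number of base-16 digits; in binary: 10100110101001110011010001001000011 >> 5 = 101001101010011100110100010010.

0x29A9CD12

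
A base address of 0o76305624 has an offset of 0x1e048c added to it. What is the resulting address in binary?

0b1000101111001000000100000

0o76305624 = 0b111110011000101110010100 in binary.
0x1e048c = 0b111100000010010001100 in binary.
Add column by column in base 2, right to left:
  0+0 = 0
  0+0 = 0
  1+1 = 0 carry 1
  0+1+1 = 0 carry 1
  1+0+1 = 0 carry 1
  0+0+1 = 1
  0+0 = 0
  1+1 = 0 carry 1
  1+0+1 = 0 carry 1
  1+0+1 = 0 carry 1
  0+1+1 = 0 carry 1
  1+0+1 = 0 carry 1
  0+0+1 = 1
  0+0 = 0
  0+0 = 0
  1+0 = 1
  1+0 = 1
  0+1 = 1
  0+1 = 1
  1+1 = 0 carry 1
  1+1+1 = 1 carry 1
  1+0+1 = 0 carry 1
  1+0+1 = 0 carry 1
  1+0+1 = 0 carry 1
  final carry 1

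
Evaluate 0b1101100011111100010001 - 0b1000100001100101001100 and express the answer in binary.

Subtract column by column in base 2:
  1-0 → 1
  0-0 → 0
  0-1 → 1 (borrow)
  0-1-1 → 0 (borrow)
  1-0-1 → 0
  0-0 → 0
  0-1 → 1 (borrow)
  0-0-1 → 1 (borrow)
  1-1-1 → 1 (borrow)
  1-0-1 → 0
  1-0 → 1
  1-1 → 0
  1-1 → 0
  1-0 → 1
  0-0 → 0
  0-0 → 0
  0-0 → 0
  1-1 → 0
  1-0 → 1
  0-0 → 0
  1-0 → 1
  1-1 → 0

0b101000010010111000101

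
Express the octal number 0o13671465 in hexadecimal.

0x2F7335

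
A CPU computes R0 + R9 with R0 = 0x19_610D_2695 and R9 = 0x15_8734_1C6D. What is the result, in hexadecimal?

Add column by column in base 16, right to left:
  5+D = 2 carry 1
  9+6+1 = 0 carry 1
  6+C+1 = 3 carry 1
  2+1+1 = 4
  D+4 = 1 carry 1
  0+3+1 = 4
  1+7 = 8
  6+8 = E
  9+5 = E
  1+1 = 2

0x2EE8414302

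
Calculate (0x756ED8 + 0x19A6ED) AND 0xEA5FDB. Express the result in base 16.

Add column by column in base 16, right to left:
  8+D = 5 carry 1
  D+E+1 = C carry 1
  E+6+1 = 5 carry 1
  6+A+1 = 1 carry 1
  5+9+1 = F
  7+1 = 8
Sum = 0x8F15C5; now AND with 0xEA5FDB:
  8&E=8, F&A=A, 1&5=1, 5&F=5, C&D=C, 5&B=1

0x8A15C1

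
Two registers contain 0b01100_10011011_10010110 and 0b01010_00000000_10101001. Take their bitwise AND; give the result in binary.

0b010000000000010000000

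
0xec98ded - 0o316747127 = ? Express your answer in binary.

0b1011100011011011111110010110

0xec98ded = 0b1110110010011000110111101101 in binary.
0o316747127 = 0b11001110111100111001010111 in binary.
Subtract column by column in base 2:
  1-1 → 0
  0-1 → 1 (borrow)
  1-1-1 → 1 (borrow)
  1-0-1 → 0
  0-1 → 1 (borrow)
  1-0-1 → 0
  1-1 → 0
  1-0 → 1
  1-0 → 1
  0-1 → 1 (borrow)
  1-1-1 → 1 (borrow)
  1-1-1 → 1 (borrow)
  0-0-1 → 1 (borrow)
  0-0-1 → 1 (borrow)
  0-1-1 → 0 (borrow)
  1-1-1 → 1 (borrow)
  1-1-1 → 1 (borrow)
  0-1-1 → 0 (borrow)
  0-0-1 → 1 (borrow)
  1-1-1 → 1 (borrow)
  0-1-1 → 0 (borrow)
  0-1-1 → 0 (borrow)
  1-0-1 → 0
  1-0 → 1
  0-1 → 1 (borrow)
  1-1-1 → 1 (borrow)
  1-0-1 → 0
  1-0 → 1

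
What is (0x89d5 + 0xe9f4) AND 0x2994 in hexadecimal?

Add column by column in base 16, right to left:
  5+4 = 9
  d+f = c carry 1
  9+9+1 = 3 carry 1
  8+e+1 = 7 carry 1
  final carry 1
Sum = 0x173c9; now AND with 0x2994:
  1&0=0, 7&2=2, 3&9=1, c&9=8, 9&4=0

0x2180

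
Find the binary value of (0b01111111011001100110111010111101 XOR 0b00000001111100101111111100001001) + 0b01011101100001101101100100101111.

0b11011100000110110110101011100011

First 0b01111111011001100110111010111101 XOR 0b00000001111100101111111100001001 = 0b01111110100101001001000110110100.
Add column by column in base 2, right to left:
  0+1 = 1
  0+1 = 1
  1+1 = 0 carry 1
  0+1+1 = 0 carry 1
  1+0+1 = 0 carry 1
  1+1+1 = 1 carry 1
  0+0+1 = 1
  1+0 = 1
  1+1 = 0 carry 1
  0+0+1 = 1
  0+0 = 0
  0+1 = 1
  1+1 = 0 carry 1
  0+0+1 = 1
  0+1 = 1
  1+1 = 0 carry 1
  0+0+1 = 1
  0+1 = 1
  1+1 = 0 carry 1
  0+0+1 = 1
  1+0 = 1
  0+0 = 0
  0+0 = 0
  1+1 = 0 carry 1
  0+1+1 = 0 carry 1
  1+0+1 = 0 carry 1
  1+1+1 = 1 carry 1
  1+1+1 = 1 carry 1
  1+1+1 = 1 carry 1
  1+0+1 = 0 carry 1
  1+1+1 = 1 carry 1
  final carry 1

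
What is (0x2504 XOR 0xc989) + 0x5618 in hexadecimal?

0x142a5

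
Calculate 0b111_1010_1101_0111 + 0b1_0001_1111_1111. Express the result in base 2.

Add column by column in base 2, right to left:
  1+1 = 0 carry 1
  1+1+1 = 1 carry 1
  1+1+1 = 1 carry 1
  0+1+1 = 0 carry 1
  1+1+1 = 1 carry 1
  0+1+1 = 0 carry 1
  1+1+1 = 1 carry 1
  1+1+1 = 1 carry 1
  0+1+1 = 0 carry 1
  1+0+1 = 0 carry 1
  0+0+1 = 1
  1+0 = 1
  1+1 = 0 carry 1
  1+0+1 = 0 carry 1
  1+0+1 = 0 carry 1
  final carry 1

0b1000110011010110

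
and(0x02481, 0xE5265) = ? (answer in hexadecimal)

0x00001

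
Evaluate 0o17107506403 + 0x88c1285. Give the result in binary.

0b10000001101010101001111110001000

0o17107506403 = 0b1111001000111101000110100000011 in binary.
0x88c1285 = 0b1000100011000001001010000101 in binary.
Add column by column in base 2, right to left:
  1+1 = 0 carry 1
  1+0+1 = 0 carry 1
  0+1+1 = 0 carry 1
  0+0+1 = 1
  0+0 = 0
  0+0 = 0
  0+0 = 0
  0+1 = 1
  1+0 = 1
  0+1 = 1
  1+0 = 1
  1+0 = 1
  0+1 = 1
  0+0 = 0
  0+0 = 0
  1+0 = 1
  0+0 = 0
  1+0 = 1
  1+1 = 0 carry 1
  1+1+1 = 1 carry 1
  1+0+1 = 0 carry 1
  0+0+1 = 1
  0+0 = 0
  0+1 = 1
  1+0 = 1
  0+0 = 0
  0+0 = 0
  1+1 = 0 carry 1
  1+0+1 = 0 carry 1
  1+0+1 = 0 carry 1
  1+0+1 = 0 carry 1
  final carry 1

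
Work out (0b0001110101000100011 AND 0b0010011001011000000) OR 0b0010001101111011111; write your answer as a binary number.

0b10011101111011111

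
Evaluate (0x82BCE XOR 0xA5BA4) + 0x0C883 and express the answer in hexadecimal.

0x338ED

First 0x82BCE XOR 0xA5BA4 = 0x2706A.
Add column by column in base 16, right to left:
  A+3 = D
  6+8 = E
  0+8 = 8
  7+C = 3 carry 1
  2+0+1 = 3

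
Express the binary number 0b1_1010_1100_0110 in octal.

0o15306

Group the bits in threes: 001 101 011 000 110 → 15306.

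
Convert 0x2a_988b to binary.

Expand each hex digit to 4 bits: 2=0010 a=1010 9=1001 8=1000 8=1000 b=1011.

0b1010101001100010001011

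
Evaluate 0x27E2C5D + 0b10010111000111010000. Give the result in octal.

0o241717055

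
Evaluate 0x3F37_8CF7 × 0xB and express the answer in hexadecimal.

Multiply each base-16 digit by 11, carrying:
  7×11 = 77 → write D carry 4
  F×11+4 = 169 → write 9 carry 10
  C×11+10 = 142 → write E carry 8
  8×11+8 = 96 → write 0 carry 6
  7×11+6 = 83 → write 3 carry 5
  3×11+5 = 38 → write 6 carry 2
  F×11+2 = 167 → write 7 carry 10
  3×11+10 = 43 → write B carry 2
  remaining carry: 2

0x2B7630E9D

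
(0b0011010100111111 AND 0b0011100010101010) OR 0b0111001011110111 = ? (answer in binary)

0b0011010100111111 AND 0b0011100010101010 = 0b0011000000101010.
Then OR with 0b0111001011110111.

0b111001011111111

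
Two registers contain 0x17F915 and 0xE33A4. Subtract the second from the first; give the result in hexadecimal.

0x9C571

Subtract column by column in base 16:
  5-4 → 1
  1-A → 7 (borrow)
  9-3-1 → 5
  F-3 → C
  7-E → 9 (borrow)
  1-0-1 → 0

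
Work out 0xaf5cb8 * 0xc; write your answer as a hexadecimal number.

0x83858a0

Multiply each base-16 digit by 12, carrying:
  8×12 = 96 → write 0 carry 6
  b×12+6 = 138 → write a carry 8
  c×12+8 = 152 → write 8 carry 9
  5×12+9 = 69 → write 5 carry 4
  f×12+4 = 184 → write 8 carry 11
  a×12+11 = 131 → write 3 carry 8
  remaining carry: 8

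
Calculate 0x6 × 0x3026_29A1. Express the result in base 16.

Multiply each base-16 digit by 6, carrying:
  1×6 = 6 → write 6
  A×6 = 60 → write C carry 3
  9×6+3 = 57 → write 9 carry 3
  2×6+3 = 15 → write F
  6×6 = 36 → write 4 carry 2
  2×6+2 = 14 → write E
  0×6 = 0 → write 0
  3×6 = 18 → write 2 carry 1
  remaining carry: 1

0x120E4F9C6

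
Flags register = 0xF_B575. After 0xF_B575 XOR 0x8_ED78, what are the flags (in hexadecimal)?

0x7580D

XOR each hex digit independently (no carries):
  F^8=7, B^E=5, 5^D=8, 7^7=0, 5^8=D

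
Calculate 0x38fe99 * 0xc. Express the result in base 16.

Multiply each base-16 digit by 12, carrying:
  9×12 = 108 → write c carry 6
  9×12+6 = 114 → write 2 carry 7
  e×12+7 = 175 → write f carry 10
  f×12+10 = 190 → write e carry 11
  8×12+11 = 107 → write b carry 6
  3×12+6 = 42 → write a carry 2
  remaining carry: 2

0x2abef2c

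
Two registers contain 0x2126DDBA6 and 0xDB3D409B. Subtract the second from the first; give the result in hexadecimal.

0x137309B0B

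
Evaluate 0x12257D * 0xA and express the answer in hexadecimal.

0xB576E2

Multiply each base-16 digit by 10, carrying:
  D×10 = 130 → write 2 carry 8
  7×10+8 = 78 → write E carry 4
  5×10+4 = 54 → write 6 carry 3
  2×10+3 = 23 → write 7 carry 1
  2×10+1 = 21 → write 5 carry 1
  1×10+1 = 11 → write B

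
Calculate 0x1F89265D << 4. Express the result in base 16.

Shifting left by 4 bits = 1 hex digit: append 1 zero.

0x1F89265D0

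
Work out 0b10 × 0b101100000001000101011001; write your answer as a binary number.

Multiply each base-2 digit by 2, carrying:
  1×2 = 2 → write 0 carry 1
  0×2+1 = 1 → write 1
  0×2 = 0 → write 0
  1×2 = 2 → write 0 carry 1
  1×2+1 = 3 → write 1 carry 1
  0×2+1 = 1 → write 1
  1×2 = 2 → write 0 carry 1
  0×2+1 = 1 → write 1
  1×2 = 2 → write 0 carry 1
  0×2+1 = 1 → write 1
  0×2 = 0 → write 0
  0×2 = 0 → write 0
  1×2 = 2 → write 0 carry 1
  0×2+1 = 1 → write 1
  0×2 = 0 → write 0
  0×2 = 0 → write 0
  0×2 = 0 → write 0
  0×2 = 0 → write 0
  0×2 = 0 → write 0
  0×2 = 0 → write 0
  1×2 = 2 → write 0 carry 1
  1×2+1 = 3 → write 1 carry 1
  0×2+1 = 1 → write 1
  1×2 = 2 → write 0 carry 1
  remaining carry: 1

0b1011000000010001010110010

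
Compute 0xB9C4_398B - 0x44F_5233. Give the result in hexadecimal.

Subtract column by column in base 16:
  B-3 → 8
  8-3 → 5
  9-2 → 7
  3-5 → E (borrow)
  4-F-1 → 4 (borrow)
  C-4-1 → 7
  9-4 → 5
  B-0 → B

0xB574E758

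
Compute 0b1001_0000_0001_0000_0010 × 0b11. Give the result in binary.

Multiply each base-2 digit by 3, carrying:
  0×3 = 0 → write 0
  1×3 = 3 → write 1 carry 1
  0×3+1 = 1 → write 1
  0×3 = 0 → write 0
  0×3 = 0 → write 0
  0×3 = 0 → write 0
  0×3 = 0 → write 0
  0×3 = 0 → write 0
  1×3 = 3 → write 1 carry 1
  0×3+1 = 1 → write 1
  0×3 = 0 → write 0
  0×3 = 0 → write 0
  0×3 = 0 → write 0
  0×3 = 0 → write 0
  0×3 = 0 → write 0
  0×3 = 0 → write 0
  1×3 = 3 → write 1 carry 1
  0×3+1 = 1 → write 1
  0×3 = 0 → write 0
  1×3 = 3 → write 1 carry 1
  remaining carry: 1

0b110110000001100000110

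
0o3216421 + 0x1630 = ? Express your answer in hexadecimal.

0xd3341

0o3216421 = 0xd1d11 in hexadecimal.
Add column by column in base 16, right to left:
  1+0 = 1
  1+3 = 4
  d+6 = 3 carry 1
  1+1+1 = 3
  d+0 = d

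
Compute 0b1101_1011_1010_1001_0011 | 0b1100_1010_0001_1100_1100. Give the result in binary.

OR bit by bit (1 where either bit is 1):
  11011011101010010011
| 11001010000111001100
= 11011011101111011111

0b11011011101111011111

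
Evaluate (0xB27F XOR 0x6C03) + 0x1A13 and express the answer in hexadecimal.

0xF88F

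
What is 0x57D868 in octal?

0o25754150

Expand each hex digit to 4 bits: 5=0101 7=0111 D=1101 8=1000 6=0110 8=1000.
Group the bits in threes: 010 101 111 101 100 001 101 000 → 25754150.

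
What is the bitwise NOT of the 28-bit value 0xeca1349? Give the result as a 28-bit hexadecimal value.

0x135ecb6

Each hex digit d becomes f−d:
  e→1, c→3, a→5, 1→e, 3→c, 4→b, 9→6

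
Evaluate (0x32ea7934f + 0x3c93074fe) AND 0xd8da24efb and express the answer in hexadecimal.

0x485800849

Add column by column in base 16, right to left:
  f+e = d carry 1
  4+f+1 = 4 carry 1
  3+4+1 = 8
  9+7 = 0 carry 1
  7+0+1 = 8
  a+3 = d
  e+9 = 7 carry 1
  2+c+1 = f
  3+3 = 6
Sum = 0x6f7d8084d; now AND with 0xd8da24efb:
  6&d=4, f&8=8, 7&d=5, d&a=8, 8&2=0, 0&4=0, 8&e=8, 4&f=4, d&b=9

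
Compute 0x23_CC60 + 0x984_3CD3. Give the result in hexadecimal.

0x9A80933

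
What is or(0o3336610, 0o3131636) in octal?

0o3337636

OR each oct digit independently (no carries):
  3|3=3, 3|1=3, 3|3=3, 6|1=7, 6|6=6, 1|3=3, 0|6=6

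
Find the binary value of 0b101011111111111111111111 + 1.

The trailing 20 digits are 1 (max in base 2), so adding 1 cascades: they roll to 0 and the next digit up increments.

0b101100000000000000000000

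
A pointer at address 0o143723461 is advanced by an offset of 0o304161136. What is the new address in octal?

0o450104617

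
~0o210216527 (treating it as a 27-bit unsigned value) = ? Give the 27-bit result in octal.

Each oct digit d becomes 7−d:
  2→5, 1→6, 0→7, 2→5, 1→6, 6→1, 5→2, 2→5, 7→0

0o567561250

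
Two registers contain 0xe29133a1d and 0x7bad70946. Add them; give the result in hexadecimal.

Add column by column in base 16, right to left:
  d+6 = 3 carry 1
  1+4+1 = 6
  a+9 = 3 carry 1
  3+0+1 = 4
  3+7 = a
  1+d = e
  9+a = 3 carry 1
  2+b+1 = e
  e+7 = 5 carry 1
  final carry 1

0x15e3ea4363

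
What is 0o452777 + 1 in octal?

The trailing 3 digits are 7 (max in base 8), so adding 1 cascades: they roll to 0 and the next digit up increments.

0o453000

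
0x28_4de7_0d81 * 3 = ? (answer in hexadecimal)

0x78e9b52883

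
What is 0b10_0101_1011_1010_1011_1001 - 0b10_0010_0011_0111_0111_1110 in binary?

Subtract column by column in base 2:
  1-0 → 1
  0-1 → 1 (borrow)
  0-1-1 → 0 (borrow)
  1-1-1 → 1 (borrow)
  1-1-1 → 1 (borrow)
  1-1-1 → 1 (borrow)
  0-1-1 → 0 (borrow)
  1-0-1 → 0
  0-1 → 1 (borrow)
  1-1-1 → 1 (borrow)
  0-1-1 → 0 (borrow)
  1-0-1 → 0
  1-1 → 0
  1-1 → 0
  0-0 → 0
  1-0 → 1
  1-0 → 1
  0-1 → 1 (borrow)
  1-0-1 → 0
  0-0 → 0
  0-0 → 0
  1-1 → 0

0b111000001100111011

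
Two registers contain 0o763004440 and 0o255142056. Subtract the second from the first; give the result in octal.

0o505642362

Subtract column by column in base 8:
  0-6 → 2 (borrow)
  4-5-1 → 6 (borrow)
  4-0-1 → 3
  4-2 → 2
  0-4 → 4 (borrow)
  0-1-1 → 6 (borrow)
  3-5-1 → 5 (borrow)
  6-5-1 → 0
  7-2 → 5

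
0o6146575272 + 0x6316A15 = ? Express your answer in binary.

0b110111110011000110010011001111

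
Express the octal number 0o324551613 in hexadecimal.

0x352D38B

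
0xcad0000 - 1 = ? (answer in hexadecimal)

The trailing 4 digits are 0, so subtracting 1 borrows through: they become F and the next digit up decrements.

0xcacffff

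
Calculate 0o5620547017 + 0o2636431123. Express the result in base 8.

Add column by column in base 8, right to left:
  7+3 = 2 carry 1
  1+2+1 = 4
  0+1 = 1
  7+1 = 0 carry 1
  4+3+1 = 0 carry 1
  5+4+1 = 2 carry 1
  0+6+1 = 7
  2+3 = 5
  6+6 = 4 carry 1
  5+2+1 = 0 carry 1
  final carry 1

0o10457200142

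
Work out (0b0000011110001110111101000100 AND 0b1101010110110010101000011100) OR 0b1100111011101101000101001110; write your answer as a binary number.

0b1100111111101111101101001110

0b0000011110001110111101000100 AND 0b1101010110110010101000011100 = 0b0000010110000010101000000100.
Then OR with 0b1100111011101101000101001110.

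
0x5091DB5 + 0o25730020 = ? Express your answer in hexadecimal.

0o25730020 = 0x57B010 in hexadecimal.
Add column by column in base 16, right to left:
  5+0 = 5
  B+1 = C
  D+0 = D
  1+B = C
  9+7 = 0 carry 1
  0+5+1 = 6
  5+0 = 5

0x560CDC5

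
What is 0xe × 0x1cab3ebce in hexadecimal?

0x1915d6e544

Multiply each base-16 digit by 14, carrying:
  e×14 = 196 → write 4 carry 12
  c×14+12 = 180 → write 4 carry 11
  b×14+11 = 165 → write 5 carry 10
  e×14+10 = 206 → write e carry 12
  3×14+12 = 54 → write 6 carry 3
  b×14+3 = 157 → write d carry 9
  a×14+9 = 149 → write 5 carry 9
  c×14+9 = 177 → write 1 carry 11
  1×14+11 = 25 → write 9 carry 1
  remaining carry: 1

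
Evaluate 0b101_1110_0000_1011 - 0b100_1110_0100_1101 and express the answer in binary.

0b111110111110

Subtract column by column in base 2:
  1-1 → 0
  1-0 → 1
  0-1 → 1 (borrow)
  1-1-1 → 1 (borrow)
  0-0-1 → 1 (borrow)
  0-0-1 → 1 (borrow)
  0-1-1 → 0 (borrow)
  0-0-1 → 1 (borrow)
  0-0-1 → 1 (borrow)
  1-1-1 → 1 (borrow)
  1-1-1 → 1 (borrow)
  1-1-1 → 1 (borrow)
  1-0-1 → 0
  0-0 → 0
  1-1 → 0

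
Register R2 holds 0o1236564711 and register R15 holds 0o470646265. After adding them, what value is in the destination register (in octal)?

Add column by column in base 8, right to left:
  1+5 = 6
  1+6 = 7
  7+2 = 1 carry 1
  4+6+1 = 3 carry 1
  6+4+1 = 3 carry 1
  5+6+1 = 4 carry 1
  6+0+1 = 7
  3+7 = 2 carry 1
  2+4+1 = 7
  1+0 = 1

0o1727433176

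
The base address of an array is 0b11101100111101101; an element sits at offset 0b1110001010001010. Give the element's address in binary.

Add column by column in base 2, right to left:
  1+0 = 1
  0+1 = 1
  1+0 = 1
  1+1 = 0 carry 1
  0+0+1 = 1
  1+0 = 1
  1+0 = 1
  1+1 = 0 carry 1
  1+0+1 = 0 carry 1
  0+1+1 = 0 carry 1
  0+0+1 = 1
  1+0 = 1
  1+0 = 1
  0+1 = 1
  1+1 = 0 carry 1
  1+1+1 = 1 carry 1
  1+0+1 = 0 carry 1
  final carry 1

0b101011110001110111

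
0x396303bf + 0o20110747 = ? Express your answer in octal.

0o7150712646

0x396303bf = 0o7130601677 in octal.
Add column by column in base 8, right to left:
  7+7 = 6 carry 1
  7+4+1 = 4 carry 1
  6+7+1 = 6 carry 1
  1+0+1 = 2
  0+1 = 1
  6+1 = 7
  0+0 = 0
  3+2 = 5
  1+0 = 1
  7+0 = 7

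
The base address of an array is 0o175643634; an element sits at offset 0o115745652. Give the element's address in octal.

0o313611506

Add column by column in base 8, right to left:
  4+2 = 6
  3+5 = 0 carry 1
  6+6+1 = 5 carry 1
  3+5+1 = 1 carry 1
  4+4+1 = 1 carry 1
  6+7+1 = 6 carry 1
  5+5+1 = 3 carry 1
  7+1+1 = 1 carry 1
  1+1+1 = 3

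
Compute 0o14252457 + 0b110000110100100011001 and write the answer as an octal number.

0o22337110

0b110000110100100011001 = 0o6064431 in octal.
Add column by column in base 8, right to left:
  7+1 = 0 carry 1
  5+3+1 = 1 carry 1
  4+4+1 = 1 carry 1
  2+4+1 = 7
  5+6 = 3 carry 1
  2+0+1 = 3
  4+6 = 2 carry 1
  1+0+1 = 2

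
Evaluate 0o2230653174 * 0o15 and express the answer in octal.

Multiply each base-8 digit by 13, carrying:
  4×13 = 52 → write 4 carry 6
  7×13+6 = 97 → write 1 carry 12
  1×13+12 = 25 → write 1 carry 3
  3×13+3 = 42 → write 2 carry 5
  5×13+5 = 70 → write 6 carry 8
  6×13+8 = 86 → write 6 carry 10
  0×13+10 = 10 → write 2 carry 1
  3×13+1 = 40 → write 0 carry 5
  2×13+5 = 31 → write 7 carry 3
  2×13+3 = 29 → write 5 carry 3
  remaining carry: 3

0o35702662114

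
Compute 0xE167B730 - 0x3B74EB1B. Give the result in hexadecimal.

Subtract column by column in base 16:
  0-B → 5 (borrow)
  3-1-1 → 1
  7-B → C (borrow)
  B-E-1 → C (borrow)
  7-4-1 → 2
  6-7 → F (borrow)
  1-B-1 → 5 (borrow)
  E-3-1 → A

0xA5F2CC15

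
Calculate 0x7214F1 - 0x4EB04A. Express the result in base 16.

0x2364A7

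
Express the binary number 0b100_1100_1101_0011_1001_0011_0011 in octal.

0o463234463

Group the bits in threes: 100 110 011 010 011 100 100 110 011 → 463234463.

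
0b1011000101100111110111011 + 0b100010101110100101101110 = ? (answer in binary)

Add column by column in base 2, right to left:
  1+0 = 1
  1+1 = 0 carry 1
  0+1+1 = 0 carry 1
  1+1+1 = 1 carry 1
  1+0+1 = 0 carry 1
  1+1+1 = 1 carry 1
  0+1+1 = 0 carry 1
  1+0+1 = 0 carry 1
  1+1+1 = 1 carry 1
  1+0+1 = 0 carry 1
  1+0+1 = 0 carry 1
  1+1+1 = 1 carry 1
  0+0+1 = 1
  0+1 = 1
  1+1 = 0 carry 1
  1+1+1 = 1 carry 1
  0+0+1 = 1
  1+1 = 0 carry 1
  0+0+1 = 1
  0+1 = 1
  0+0 = 0
  1+0 = 1
  1+0 = 1
  0+1 = 1
  1+0 = 1

0b1111011011011100100101001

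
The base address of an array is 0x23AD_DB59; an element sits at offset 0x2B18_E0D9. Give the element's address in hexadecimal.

0x4EC6BC32

Add column by column in base 16, right to left:
  9+9 = 2 carry 1
  5+D+1 = 3 carry 1
  B+0+1 = C
  D+E = B carry 1
  D+8+1 = 6 carry 1
  A+1+1 = C
  3+B = E
  2+2 = 4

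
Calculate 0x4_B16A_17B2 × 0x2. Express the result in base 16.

0x962D42F64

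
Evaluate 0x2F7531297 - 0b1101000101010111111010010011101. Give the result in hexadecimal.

0x28EA71DFA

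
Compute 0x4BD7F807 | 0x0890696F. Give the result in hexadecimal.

OR each hex digit independently (no carries):
  4|0=4, B|8=B, D|9=D, 7|0=7, F|6=F, 8|9=9, 0|6=6, 7|F=F

0x4BD7F96F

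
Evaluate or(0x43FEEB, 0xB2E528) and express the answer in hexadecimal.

0xF3FFEB

OR each hex digit independently (no carries):
  4|B=F, 3|2=3, F|E=F, E|5=F, E|2=E, B|8=B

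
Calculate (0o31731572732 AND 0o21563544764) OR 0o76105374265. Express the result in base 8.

0o77525774765

0o31731572732 AND 0o21563544764 = 0o21521540720.
Then OR with 0o76105374265.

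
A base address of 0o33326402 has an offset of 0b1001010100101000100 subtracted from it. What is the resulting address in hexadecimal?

0x6903BE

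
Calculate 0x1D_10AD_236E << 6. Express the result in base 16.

0x7442B48DB80

6 bits is not a whole number of base-16 digits; in binary: 1110100010000101011010010001101101110 << 6 = 1110100010000101011010010001101101110000000.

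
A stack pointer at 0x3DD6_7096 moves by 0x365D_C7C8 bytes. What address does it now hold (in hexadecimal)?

Add column by column in base 16, right to left:
  6+8 = E
  9+C = 5 carry 1
  0+7+1 = 8
  7+C = 3 carry 1
  6+D+1 = 4 carry 1
  D+5+1 = 3 carry 1
  D+6+1 = 4 carry 1
  3+3+1 = 7

0x7434385E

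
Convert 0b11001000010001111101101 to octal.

0o31021755

Group the bits in threes: 011 001 000 010 001 111 101 101 → 31021755.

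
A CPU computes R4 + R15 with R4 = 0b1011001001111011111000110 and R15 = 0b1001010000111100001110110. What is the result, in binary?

0b10100011010111000000111100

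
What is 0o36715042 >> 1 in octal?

0o17346421

1 bits is not a whole number of base-8 digits; in binary: 11110111001101000100010 >> 1 = 1111011100110100010001.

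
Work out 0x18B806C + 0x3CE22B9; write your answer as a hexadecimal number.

Add column by column in base 16, right to left:
  C+9 = 5 carry 1
  6+B+1 = 2 carry 1
  0+2+1 = 3
  8+2 = A
  B+E = 9 carry 1
  8+C+1 = 5 carry 1
  1+3+1 = 5

0x559A325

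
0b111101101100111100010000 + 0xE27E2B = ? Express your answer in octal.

0o166246473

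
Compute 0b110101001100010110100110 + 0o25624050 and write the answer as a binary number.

0b1001010111110110111001110

0o25624050 = 0b10101110010100000101000 in binary.
Add column by column in base 2, right to left:
  0+0 = 0
  1+0 = 1
  1+0 = 1
  0+1 = 1
  0+0 = 0
  1+1 = 0 carry 1
  0+0+1 = 1
  1+0 = 1
  1+0 = 1
  0+0 = 0
  1+0 = 1
  0+1 = 1
  0+0 = 0
  0+1 = 1
  1+0 = 1
  1+0 = 1
  0+1 = 1
  0+1 = 1
  1+1 = 0 carry 1
  0+0+1 = 1
  1+1 = 0 carry 1
  0+0+1 = 1
  1+1 = 0 carry 1
  1+0+1 = 0 carry 1
  final carry 1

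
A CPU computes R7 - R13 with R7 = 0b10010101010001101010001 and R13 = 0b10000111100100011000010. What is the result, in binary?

0b1101101101010001111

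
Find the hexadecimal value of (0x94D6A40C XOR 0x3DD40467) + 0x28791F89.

First 0x94D6A40C XOR 0x3DD40467 = 0xA902A06B.
Add column by column in base 16, right to left:
  B+9 = 4 carry 1
  6+8+1 = F
  0+F = F
  A+1 = B
  2+9 = B
  0+7 = 7
  9+8 = 1 carry 1
  A+2+1 = D

0xD17BBFF4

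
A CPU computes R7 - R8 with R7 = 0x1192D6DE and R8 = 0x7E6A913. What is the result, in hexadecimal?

0x9AC2DCB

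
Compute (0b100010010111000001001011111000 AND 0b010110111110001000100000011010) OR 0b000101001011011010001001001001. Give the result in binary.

0b111011111011010001001011001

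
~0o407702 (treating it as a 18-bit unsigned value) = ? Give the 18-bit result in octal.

0o370075

Each oct digit d becomes 7−d:
  4→3, 0→7, 7→0, 7→0, 0→7, 2→5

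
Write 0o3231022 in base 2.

Each octal digit is 3 bits: 3=011 2=010 3=011 1=001 0=000 2=010 2=010.

0b11010011001000010010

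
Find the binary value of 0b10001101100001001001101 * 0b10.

Multiply each base-2 digit by 2, carrying:
  1×2 = 2 → write 0 carry 1
  0×2+1 = 1 → write 1
  1×2 = 2 → write 0 carry 1
  1×2+1 = 3 → write 1 carry 1
  0×2+1 = 1 → write 1
  0×2 = 0 → write 0
  1×2 = 2 → write 0 carry 1
  0×2+1 = 1 → write 1
  0×2 = 0 → write 0
  1×2 = 2 → write 0 carry 1
  0×2+1 = 1 → write 1
  0×2 = 0 → write 0
  0×2 = 0 → write 0
  0×2 = 0 → write 0
  1×2 = 2 → write 0 carry 1
  1×2+1 = 3 → write 1 carry 1
  0×2+1 = 1 → write 1
  1×2 = 2 → write 0 carry 1
  1×2+1 = 3 → write 1 carry 1
  0×2+1 = 1 → write 1
  0×2 = 0 → write 0
  0×2 = 0 → write 0
  1×2 = 2 → write 0 carry 1
  remaining carry: 1

0b100011011000010010011010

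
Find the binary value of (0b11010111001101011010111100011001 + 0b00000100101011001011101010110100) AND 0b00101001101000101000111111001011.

0b1001101000100000100111001001

Add column by column in base 2, right to left:
  1+0 = 1
  0+0 = 0
  0+1 = 1
  1+0 = 1
  1+1 = 0 carry 1
  0+1+1 = 0 carry 1
  0+0+1 = 1
  0+1 = 1
  1+0 = 1
  1+1 = 0 carry 1
  1+0+1 = 0 carry 1
  1+1+1 = 1 carry 1
  0+1+1 = 0 carry 1
  1+1+1 = 1 carry 1
  0+0+1 = 1
  1+1 = 0 carry 1
  1+0+1 = 0 carry 1
  0+0+1 = 1
  1+1 = 0 carry 1
  0+1+1 = 0 carry 1
  1+0+1 = 0 carry 1
  1+1+1 = 1 carry 1
  0+0+1 = 1
  0+1 = 1
  1+0 = 1
  1+0 = 1
  1+1 = 0 carry 1
  0+0+1 = 1
  1+0 = 1
  0+0 = 0
  1+0 = 1
  1+0 = 1
Sum = 0b11011011111000100110100111001101; now AND with 0b00101001101000101000111111001011:
  11011011111000100110100111001101
& 00101001101000101000111111001011
= 00001001101000100000100111001001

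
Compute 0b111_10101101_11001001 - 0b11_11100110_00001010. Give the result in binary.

Subtract column by column in base 2:
  1-0 → 1
  0-1 → 1 (borrow)
  0-0-1 → 1 (borrow)
  1-1-1 → 1 (borrow)
  0-0-1 → 1 (borrow)
  0-0-1 → 1 (borrow)
  1-0-1 → 0
  1-0 → 1
  1-0 → 1
  0-1 → 1 (borrow)
  1-1-1 → 1 (borrow)
  1-0-1 → 0
  0-0 → 0
  1-1 → 0
  0-1 → 1 (borrow)
  1-1-1 → 1 (borrow)
  1-1-1 → 1 (borrow)
  1-1-1 → 1 (borrow)
  1-0-1 → 0

0b111100011110111111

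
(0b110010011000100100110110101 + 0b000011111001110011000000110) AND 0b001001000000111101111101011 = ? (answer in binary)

Add column by column in base 2, right to left:
  1+0 = 1
  0+1 = 1
  1+1 = 0 carry 1
  0+0+1 = 1
  1+0 = 1
  1+0 = 1
  0+0 = 0
  1+0 = 1
  1+0 = 1
  0+1 = 1
  0+1 = 1
  1+0 = 1
  0+0 = 0
  0+1 = 1
  1+1 = 0 carry 1
  0+1+1 = 0 carry 1
  0+0+1 = 1
  0+0 = 0
  1+1 = 0 carry 1
  1+1+1 = 1 carry 1
  0+1+1 = 0 carry 1
  0+1+1 = 0 carry 1
  1+1+1 = 1 carry 1
  0+0+1 = 1
  0+0 = 0
  1+0 = 1
  1+0 = 1
Sum = 0b110110010010010111110111011; now AND with 0b001001000000111101111101011:
  110110010010010111110111011
& 001001000000111101111101011
= 000000000000010101110101011

0b10101110101011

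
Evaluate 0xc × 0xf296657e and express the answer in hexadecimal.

0xb5f0cc1e8

Multiply each base-16 digit by 12, carrying:
  e×12 = 168 → write 8 carry 10
  7×12+10 = 94 → write e carry 5
  5×12+5 = 65 → write 1 carry 4
  6×12+4 = 76 → write c carry 4
  6×12+4 = 76 → write c carry 4
  9×12+4 = 112 → write 0 carry 7
  2×12+7 = 31 → write f carry 1
  f×12+1 = 181 → write 5 carry 11
  remaining carry: b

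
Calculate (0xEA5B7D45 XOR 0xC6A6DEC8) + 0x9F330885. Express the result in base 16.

0xCC30AC12

First 0xEA5B7D45 XOR 0xC6A6DEC8 = 0x2CFDA38D.
Add column by column in base 16, right to left:
  D+5 = 2 carry 1
  8+8+1 = 1 carry 1
  3+8+1 = C
  A+0 = A
  D+3 = 0 carry 1
  F+3+1 = 3 carry 1
  C+F+1 = C carry 1
  2+9+1 = C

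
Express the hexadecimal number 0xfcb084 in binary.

Expand each hex digit to 4 bits: f=1111 c=1100 b=1011 0=0000 8=1000 4=0100.

0b111111001011000010000100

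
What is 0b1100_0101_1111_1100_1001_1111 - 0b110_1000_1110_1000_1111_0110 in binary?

Subtract column by column in base 2:
  1-0 → 1
  1-1 → 0
  1-1 → 0
  1-0 → 1
  1-1 → 0
  0-1 → 1 (borrow)
  0-1-1 → 0 (borrow)
  1-1-1 → 1 (borrow)
  0-0-1 → 1 (borrow)
  0-0-1 → 1 (borrow)
  1-0-1 → 0
  1-1 → 0
  1-0 → 1
  1-1 → 0
  1-1 → 0
  1-1 → 0
  1-0 → 1
  0-0 → 0
  1-0 → 1
  0-1 → 1 (borrow)
  0-0-1 → 1 (borrow)
  0-1-1 → 0 (borrow)
  1-1-1 → 1 (borrow)
  1-0-1 → 0

0b10111010001001110101001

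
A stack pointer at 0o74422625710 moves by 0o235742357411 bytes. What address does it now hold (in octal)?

Add column by column in base 8, right to left:
  0+1 = 1
  1+1 = 2
  7+4 = 3 carry 1
  5+7+1 = 5 carry 1
  2+5+1 = 0 carry 1
  6+3+1 = 2 carry 1
  2+2+1 = 5
  2+4 = 6
  4+7 = 3 carry 1
  4+5+1 = 2 carry 1
  7+3+1 = 3 carry 1
  0+2+1 = 3

0o332365205321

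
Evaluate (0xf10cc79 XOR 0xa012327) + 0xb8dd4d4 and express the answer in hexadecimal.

0x109fc432

First 0xf10cc79 XOR 0xa012327 = 0x511ef5e.
Add column by column in base 16, right to left:
  e+4 = 2 carry 1
  5+d+1 = 3 carry 1
  f+4+1 = 4 carry 1
  e+d+1 = c carry 1
  1+d+1 = f
  1+8 = 9
  5+b = 0 carry 1
  final carry 1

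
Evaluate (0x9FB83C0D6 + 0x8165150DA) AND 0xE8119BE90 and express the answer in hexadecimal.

Add column by column in base 16, right to left:
  6+A = 0 carry 1
  D+D+1 = B carry 1
  0+0+1 = 1
  C+5 = 1 carry 1
  3+1+1 = 5
  8+5 = D
  B+6 = 1 carry 1
  F+1+1 = 1 carry 1
  9+8+1 = 2 carry 1
  final carry 1
Sum = 0x1211D511B0; now AND with 0xE8119BE90:
  1&0=0, 2&E=2, 1&8=0, 1&1=1, D&1=1, 5&9=1, 1&B=1, 1&E=0, B&9=9, 0&0=0

0x201111090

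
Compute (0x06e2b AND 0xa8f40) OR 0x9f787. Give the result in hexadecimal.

0x9ff87

0x06e2b AND 0xa8f40 = 0x00e00.
Then OR with 0x9f787.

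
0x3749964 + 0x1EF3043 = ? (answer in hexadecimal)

Add column by column in base 16, right to left:
  4+3 = 7
  6+4 = A
  9+0 = 9
  9+3 = C
  4+F = 3 carry 1
  7+E+1 = 6 carry 1
  3+1+1 = 5

0x563C9A7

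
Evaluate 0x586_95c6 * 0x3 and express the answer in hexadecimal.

Multiply each base-16 digit by 3, carrying:
  6×3 = 18 → write 2 carry 1
  c×3+1 = 37 → write 5 carry 2
  5×3+2 = 17 → write 1 carry 1
  9×3+1 = 28 → write c carry 1
  6×3+1 = 19 → write 3 carry 1
  8×3+1 = 25 → write 9 carry 1
  5×3+1 = 16 → write 0 carry 1
  remaining carry: 1

0x1093c152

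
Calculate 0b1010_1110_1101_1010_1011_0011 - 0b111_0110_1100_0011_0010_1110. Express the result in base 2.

Subtract column by column in base 2:
  1-0 → 1
  1-1 → 0
  0-1 → 1 (borrow)
  0-1-1 → 0 (borrow)
  1-0-1 → 0
  1-1 → 0
  0-0 → 0
  1-0 → 1
  0-1 → 1 (borrow)
  1-1-1 → 1 (borrow)
  0-0-1 → 1 (borrow)
  1-0-1 → 0
  1-0 → 1
  0-0 → 0
  1-1 → 0
  1-1 → 0
  0-0 → 0
  1-1 → 0
  1-1 → 0
  1-0 → 1
  0-1 → 1 (borrow)
  1-1-1 → 1 (borrow)
  0-1-1 → 0 (borrow)
  1-0-1 → 0

0b1110000001011110000101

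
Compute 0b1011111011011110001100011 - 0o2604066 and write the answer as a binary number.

0b1011100101011010000101101

0o2604066 = 0b10110000100000110110 in binary.
Subtract column by column in base 2:
  1-0 → 1
  1-1 → 0
  0-1 → 1 (borrow)
  0-0-1 → 1 (borrow)
  0-1-1 → 0 (borrow)
  1-1-1 → 1 (borrow)
  1-0-1 → 0
  0-0 → 0
  0-0 → 0
  0-0 → 0
  1-0 → 1
  1-1 → 0
  1-0 → 1
  1-0 → 1
  0-0 → 0
  1-0 → 1
  1-1 → 0
  0-1 → 1 (borrow)
  1-0-1 → 0
  1-1 → 0
  1-0 → 1
  1-0 → 1
  1-0 → 1
  0-0 → 0
  1-0 → 1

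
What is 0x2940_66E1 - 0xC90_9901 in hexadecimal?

0x1CAFCDE0

Subtract column by column in base 16:
  1-1 → 0
  E-0 → E
  6-9 → D (borrow)
  6-9-1 → C (borrow)
  0-0-1 → F (borrow)
  4-9-1 → A (borrow)
  9-C-1 → C (borrow)
  2-0-1 → 1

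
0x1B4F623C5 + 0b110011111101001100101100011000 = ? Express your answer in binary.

0b111101000111010101110111011011101

0x1B4F623C5 = 0b110110100111101100010001111000101 in binary.
Add column by column in base 2, right to left:
  1+0 = 1
  0+0 = 0
  1+0 = 1
  0+1 = 1
  0+1 = 1
  0+0 = 0
  1+0 = 1
  1+0 = 1
  1+1 = 0 carry 1
  1+1+1 = 1 carry 1
  0+0+1 = 1
  0+1 = 1
  0+0 = 0
  1+0 = 1
  0+1 = 1
  0+1 = 1
  0+0 = 0
  1+0 = 1
  1+1 = 0 carry 1
  0+0+1 = 1
  1+1 = 0 carry 1
  1+1+1 = 1 carry 1
  1+1+1 = 1 carry 1
  1+1+1 = 1 carry 1
  0+1+1 = 0 carry 1
  0+1+1 = 0 carry 1
  1+0+1 = 0 carry 1
  0+0+1 = 1
  1+1 = 0 carry 1
  1+1+1 = 1 carry 1
  0+0+1 = 1
  1+0 = 1
  1+0 = 1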